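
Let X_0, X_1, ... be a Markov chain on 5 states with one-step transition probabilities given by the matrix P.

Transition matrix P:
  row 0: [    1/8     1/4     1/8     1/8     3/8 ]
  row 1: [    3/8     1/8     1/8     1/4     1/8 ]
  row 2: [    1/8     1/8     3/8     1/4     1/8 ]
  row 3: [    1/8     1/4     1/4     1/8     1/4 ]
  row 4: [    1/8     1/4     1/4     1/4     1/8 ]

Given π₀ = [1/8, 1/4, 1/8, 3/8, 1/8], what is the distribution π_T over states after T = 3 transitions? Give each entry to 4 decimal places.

π = [0.1743, 0.1968, 0.2319, 0.2026, 0.1943]

t=0: π = [0.1250, 0.2500, 0.1250, 0.3750, 0.1250]
t=1: π = [0.1875, 0.2031, 0.2188, 0.1875, 0.2031]
t=2: π = [0.1758, 0.1973, 0.2285, 0.2031, 0.1953]
t=3: π = [0.1743, 0.1968, 0.2319, 0.2026, 0.1943]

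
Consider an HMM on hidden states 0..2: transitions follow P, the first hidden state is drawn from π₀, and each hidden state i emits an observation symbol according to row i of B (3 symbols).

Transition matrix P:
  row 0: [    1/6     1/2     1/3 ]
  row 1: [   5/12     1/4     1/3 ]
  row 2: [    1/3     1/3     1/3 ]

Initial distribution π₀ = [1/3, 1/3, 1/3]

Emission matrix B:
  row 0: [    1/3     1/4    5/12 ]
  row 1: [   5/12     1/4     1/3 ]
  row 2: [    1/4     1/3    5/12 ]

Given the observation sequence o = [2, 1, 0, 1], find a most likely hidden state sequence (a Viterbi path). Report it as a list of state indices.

t=0: δ = [1.389e-01, 1.111e-01, 1.389e-01]  (obs o_0=2)
t=1: δ = [1.157e-02, 1.736e-02, 1.543e-02]  ψ = [1, 0, 0]  (obs o_1=1)
t=2: δ = [2.411e-03, 2.411e-03, 1.447e-03]  ψ = [1, 0, 1]  (obs o_2=0)
t=3: δ = [2.512e-04, 3.014e-04, 2.679e-04]  ψ = [1, 0, 0]  (obs o_3=1)
backtrack: best end state = 1; path = [0, 1, 0, 1]

path = [0, 1, 0, 1]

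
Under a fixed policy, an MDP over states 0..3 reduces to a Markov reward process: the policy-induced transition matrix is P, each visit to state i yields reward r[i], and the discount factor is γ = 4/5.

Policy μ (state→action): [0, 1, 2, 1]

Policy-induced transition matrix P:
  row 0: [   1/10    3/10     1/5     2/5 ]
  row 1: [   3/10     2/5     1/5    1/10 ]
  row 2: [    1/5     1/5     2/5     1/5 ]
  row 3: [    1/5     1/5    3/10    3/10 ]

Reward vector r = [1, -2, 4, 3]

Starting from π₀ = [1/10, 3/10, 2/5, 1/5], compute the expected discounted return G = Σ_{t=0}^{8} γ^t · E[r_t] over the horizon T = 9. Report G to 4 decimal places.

G = 6.6707

t=0: π = [0.1000, 0.3000, 0.4000, 0.2000], E[r] = 1.7000, γ^t·E[r] = 1.700000, running G = 1.700000
t=1: π = [0.2200, 0.2700, 0.3000, 0.2100], E[r] = 1.5100, γ^t·E[r] = 1.208000, running G = 2.908000
t=2: π = [0.2050, 0.2760, 0.2810, 0.2380], E[r] = 1.4910, γ^t·E[r] = 0.954240, running G = 3.862240
t=3: π = [0.2071, 0.2757, 0.2800, 0.2372], E[r] = 1.4873, γ^t·E[r] = 0.761498, running G = 4.623738
t=4: π = [0.2069, 0.2759, 0.2797, 0.2376], E[r] = 1.4868, γ^t·E[r] = 0.608973, running G = 5.232710
t=5: π = [0.2069, 0.2759, 0.2797, 0.2375], E[r] = 1.4866, γ^t·E[r] = 0.487137, running G = 5.719847
t=6: π = [0.2069, 0.2759, 0.2797, 0.2375], E[r] = 1.4866, γ^t·E[r] = 0.389703, running G = 6.109550
t=7: π = [0.2069, 0.2759, 0.2797, 0.2375], E[r] = 1.4866, γ^t·E[r] = 0.311761, running G = 6.421311
t=8: π = [0.2069, 0.2759, 0.2797, 0.2375], E[r] = 1.4866, γ^t·E[r] = 0.249408, running G = 6.670719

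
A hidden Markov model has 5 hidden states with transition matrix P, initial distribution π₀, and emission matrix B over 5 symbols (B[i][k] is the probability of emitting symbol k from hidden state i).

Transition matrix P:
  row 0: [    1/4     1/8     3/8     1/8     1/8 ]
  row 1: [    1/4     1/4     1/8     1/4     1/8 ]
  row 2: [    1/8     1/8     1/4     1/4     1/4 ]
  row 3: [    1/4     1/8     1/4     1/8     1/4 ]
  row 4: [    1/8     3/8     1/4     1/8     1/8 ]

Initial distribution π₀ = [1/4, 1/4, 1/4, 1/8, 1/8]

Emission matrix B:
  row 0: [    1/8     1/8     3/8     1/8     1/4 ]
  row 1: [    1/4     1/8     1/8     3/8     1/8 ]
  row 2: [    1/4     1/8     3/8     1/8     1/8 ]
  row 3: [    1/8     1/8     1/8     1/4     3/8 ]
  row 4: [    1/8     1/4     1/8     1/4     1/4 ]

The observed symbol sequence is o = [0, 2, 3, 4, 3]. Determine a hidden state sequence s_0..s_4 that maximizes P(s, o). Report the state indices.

path = [2, 2, 3, 4, 1]

t=0: δ = [3.125e-02, 6.250e-02, 6.250e-02, 1.562e-02, 1.562e-02]  (obs o_0=0)
t=1: δ = [5.859e-03, 1.953e-03, 5.859e-03, 1.953e-03, 1.953e-03]  ψ = [1, 1, 2, 1, 2]  (obs o_1=2)
t=2: δ = [1.831e-04, 2.747e-04, 2.747e-04, 3.662e-04, 3.662e-04]  ψ = [0, 0, 0, 2, 2]  (obs o_2=3)
t=3: δ = [2.289e-05, 1.717e-05, 1.144e-05, 2.575e-05, 2.289e-05]  ψ = [3, 4, 3, 1, 3]  (obs o_3=4)
t=4: δ = [8.047e-07, 3.219e-06, 1.073e-06, 1.073e-06, 1.609e-06]  ψ = [3, 4, 0, 1, 3]  (obs o_4=3)
backtrack: best end state = 1; path = [2, 2, 3, 4, 1]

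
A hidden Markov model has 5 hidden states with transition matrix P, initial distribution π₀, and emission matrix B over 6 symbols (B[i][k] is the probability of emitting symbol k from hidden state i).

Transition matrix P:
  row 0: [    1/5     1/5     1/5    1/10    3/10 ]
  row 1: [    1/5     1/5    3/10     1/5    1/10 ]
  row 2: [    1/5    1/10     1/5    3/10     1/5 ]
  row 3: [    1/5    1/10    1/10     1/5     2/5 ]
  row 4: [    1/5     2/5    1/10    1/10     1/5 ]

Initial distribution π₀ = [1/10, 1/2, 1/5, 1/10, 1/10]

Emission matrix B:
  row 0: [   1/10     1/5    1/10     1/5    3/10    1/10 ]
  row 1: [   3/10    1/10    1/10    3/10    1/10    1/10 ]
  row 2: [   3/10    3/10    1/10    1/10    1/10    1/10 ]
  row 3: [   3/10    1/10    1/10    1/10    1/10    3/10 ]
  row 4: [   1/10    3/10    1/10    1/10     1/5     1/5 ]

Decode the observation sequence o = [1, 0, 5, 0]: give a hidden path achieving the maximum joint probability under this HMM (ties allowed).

path = [2, 3, 4, 1]

t=0: δ = [2.000e-02, 5.000e-02, 6.000e-02, 1.000e-02, 3.000e-02]  (obs o_0=1)
t=1: δ = [1.200e-03, 3.600e-03, 4.500e-03, 5.400e-03, 1.200e-03]  ψ = [2, 4, 1, 2, 2]  (obs o_1=0)
t=2: δ = [1.080e-04, 7.200e-05, 1.080e-04, 4.050e-04, 4.320e-04]  ψ = [3, 1, 1, 2, 3]  (obs o_2=5)
t=3: δ = [8.640e-06, 5.184e-05, 1.296e-05, 2.430e-05, 1.620e-05]  ψ = [4, 4, 4, 3, 3]  (obs o_3=0)
backtrack: best end state = 1; path = [2, 3, 4, 1]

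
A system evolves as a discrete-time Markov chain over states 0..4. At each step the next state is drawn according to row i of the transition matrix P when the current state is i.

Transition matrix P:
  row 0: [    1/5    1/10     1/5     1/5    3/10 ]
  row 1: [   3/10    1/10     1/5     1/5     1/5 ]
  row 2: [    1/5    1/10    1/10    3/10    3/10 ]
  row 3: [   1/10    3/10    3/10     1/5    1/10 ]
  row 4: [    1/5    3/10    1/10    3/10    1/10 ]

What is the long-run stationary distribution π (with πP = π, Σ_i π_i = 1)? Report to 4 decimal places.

Balance equations π_j = Σ_i π_i·P[i][j]:
  π_0 = 1/5·π_0 + 3/10·π_1 + 1/5·π_2 + 1/10·π_3 + 1/5·π_4
  π_1 = 1/10·π_0 + 1/10·π_1 + 1/10·π_2 + 3/10·π_3 + 3/10·π_4
  π_2 = 1/5·π_0 + 1/5·π_1 + 1/10·π_2 + 3/10·π_3 + 1/10·π_4
  π_3 = 1/5·π_0 + 1/5·π_1 + 3/10·π_2 + 1/5·π_3 + 3/10·π_4
  normalize: π_0 + π_1 + π_2 + π_3 + π_4 = 1
Solving the linear system gives exactly π = [439/2253, 1261/6759, 279/1502, 1609/6759, 2633/13518].

π = [0.1949, 0.1866, 0.1858, 0.2381, 0.1948]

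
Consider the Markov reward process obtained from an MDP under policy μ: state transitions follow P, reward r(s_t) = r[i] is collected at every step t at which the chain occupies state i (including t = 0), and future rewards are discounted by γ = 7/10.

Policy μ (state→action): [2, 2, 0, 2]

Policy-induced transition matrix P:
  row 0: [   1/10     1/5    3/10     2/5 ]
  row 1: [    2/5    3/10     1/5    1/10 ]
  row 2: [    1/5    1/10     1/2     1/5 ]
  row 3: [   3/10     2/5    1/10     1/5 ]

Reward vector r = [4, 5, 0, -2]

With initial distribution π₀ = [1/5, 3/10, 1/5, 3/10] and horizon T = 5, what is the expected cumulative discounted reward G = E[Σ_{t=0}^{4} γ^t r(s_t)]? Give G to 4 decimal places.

t=0: π = [0.2000, 0.3000, 0.2000, 0.3000], E[r] = 1.7000, γ^t·E[r] = 1.700000, running G = 1.700000
t=1: π = [0.2700, 0.2700, 0.2500, 0.2100], E[r] = 2.0100, γ^t·E[r] = 1.407000, running G = 3.107000
t=2: π = [0.2480, 0.2440, 0.2810, 0.2270], E[r] = 1.7580, γ^t·E[r] = 0.861420, running G = 3.968420
t=3: π = [0.2467, 0.2417, 0.2864, 0.2252], E[r] = 1.7449, γ^t·E[r] = 0.598501, running G = 4.566921
t=4: π = [0.2462, 0.2406, 0.2881, 0.2252], E[r] = 1.7373, γ^t·E[r] = 0.417119, running G = 4.984039

G = 4.9840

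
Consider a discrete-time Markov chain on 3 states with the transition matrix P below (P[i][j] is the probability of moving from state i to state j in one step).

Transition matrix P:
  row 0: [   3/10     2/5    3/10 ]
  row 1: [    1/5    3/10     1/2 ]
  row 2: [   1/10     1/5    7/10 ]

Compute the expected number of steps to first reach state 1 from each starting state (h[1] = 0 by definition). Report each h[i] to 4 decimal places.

h = [3.3333, 0.0000, 4.4444]

First-step conditioning: h[1] = 0; for i ≠ 1, h[i] = 1 + Σ_k P[i][k]·h[k].
  h[0] = 1 + 3/10·h[0] + 3/10·h[2]
  h[2] = 1 + 1/10·h[0] + 7/10·h[2]
Solving the 2×2 linear system over states ≠ 1 gives exactly h = [10/3, 0, 40/9] (h[1] = 0 is the target).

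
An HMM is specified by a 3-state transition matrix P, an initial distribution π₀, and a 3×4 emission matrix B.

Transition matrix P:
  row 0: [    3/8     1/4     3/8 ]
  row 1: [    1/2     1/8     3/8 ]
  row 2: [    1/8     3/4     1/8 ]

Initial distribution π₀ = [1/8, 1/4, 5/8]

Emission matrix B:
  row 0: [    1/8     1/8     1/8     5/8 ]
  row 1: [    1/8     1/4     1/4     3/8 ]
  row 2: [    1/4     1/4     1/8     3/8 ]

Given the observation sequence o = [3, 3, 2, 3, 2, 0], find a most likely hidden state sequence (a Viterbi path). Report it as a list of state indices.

path = [2, 1, 0, 2, 1, 2]

t=0: δ = [7.812e-02, 9.375e-02, 2.344e-01]  (obs o_0=3)
t=1: δ = [2.930e-02, 6.592e-02, 1.318e-02]  ψ = [1, 2, 1]  (obs o_1=3)
t=2: δ = [4.120e-03, 2.472e-03, 3.090e-03]  ψ = [1, 2, 1]  (obs o_2=2)
t=3: δ = [9.656e-04, 8.690e-04, 5.794e-04]  ψ = [0, 2, 0]  (obs o_3=3)
t=4: δ = [5.431e-05, 1.086e-04, 4.526e-05]  ψ = [1, 2, 0]  (obs o_4=2)
t=5: δ = [6.789e-06, 4.243e-06, 1.018e-05]  ψ = [1, 2, 1]  (obs o_5=0)
backtrack: best end state = 2; path = [2, 1, 0, 2, 1, 2]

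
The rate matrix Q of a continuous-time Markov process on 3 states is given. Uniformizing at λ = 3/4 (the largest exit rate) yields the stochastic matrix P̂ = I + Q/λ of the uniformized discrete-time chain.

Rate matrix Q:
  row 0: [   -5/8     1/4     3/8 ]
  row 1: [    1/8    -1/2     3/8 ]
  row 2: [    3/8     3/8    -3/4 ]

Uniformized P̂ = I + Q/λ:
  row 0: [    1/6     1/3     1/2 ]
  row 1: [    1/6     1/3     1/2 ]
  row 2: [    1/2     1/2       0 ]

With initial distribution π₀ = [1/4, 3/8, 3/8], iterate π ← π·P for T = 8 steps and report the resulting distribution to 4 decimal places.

t=0: π = [0.2500, 0.3750, 0.3750]
t=1: π = [0.2917, 0.3958, 0.3125]
t=2: π = [0.2708, 0.3854, 0.3438]
t=3: π = [0.2813, 0.3906, 0.3281]
t=4: π = [0.2760, 0.3880, 0.3359]
t=5: π = [0.2786, 0.3893, 0.3320]
t=6: π = [0.2773, 0.3887, 0.3340]
t=7: π = [0.2780, 0.3890, 0.3330]
t=8: π = [0.2777, 0.3888, 0.3335]

π = [0.2777, 0.3888, 0.3335]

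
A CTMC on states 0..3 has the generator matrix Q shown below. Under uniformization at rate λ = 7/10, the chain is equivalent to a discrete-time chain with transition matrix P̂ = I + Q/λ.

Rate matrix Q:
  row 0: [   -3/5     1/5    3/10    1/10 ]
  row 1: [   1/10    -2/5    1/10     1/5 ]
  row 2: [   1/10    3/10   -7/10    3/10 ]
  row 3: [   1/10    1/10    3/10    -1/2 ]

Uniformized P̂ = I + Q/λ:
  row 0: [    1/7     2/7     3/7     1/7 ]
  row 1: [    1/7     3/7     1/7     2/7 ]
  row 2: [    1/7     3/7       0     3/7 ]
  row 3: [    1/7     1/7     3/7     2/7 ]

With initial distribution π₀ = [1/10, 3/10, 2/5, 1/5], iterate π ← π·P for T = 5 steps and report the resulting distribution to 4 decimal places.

π = [0.1429, 0.3230, 0.2350, 0.2991]

t=0: π = [0.1000, 0.3000, 0.4000, 0.2000]
t=1: π = [0.1429, 0.3571, 0.1714, 0.3286]
t=2: π = [0.1429, 0.3143, 0.2531, 0.2898]
t=3: π = [0.1429, 0.3254, 0.2303, 0.3015]
t=4: π = [0.1429, 0.3220, 0.2369, 0.2982]
t=5: π = [0.1429, 0.3230, 0.2350, 0.2991]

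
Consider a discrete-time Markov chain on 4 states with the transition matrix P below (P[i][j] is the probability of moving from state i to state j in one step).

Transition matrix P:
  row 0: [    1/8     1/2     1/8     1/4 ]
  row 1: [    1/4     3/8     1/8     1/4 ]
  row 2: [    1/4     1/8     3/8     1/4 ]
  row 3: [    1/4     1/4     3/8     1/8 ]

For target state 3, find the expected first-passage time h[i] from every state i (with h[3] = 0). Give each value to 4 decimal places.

First-step conditioning: h[3] = 0; for i ≠ 3, h[i] = 1 + Σ_k P[i][k]·h[k].
  h[0] = 1 + 1/8·h[0] + 1/2·h[1] + 1/8·h[2]
  h[1] = 1 + 1/4·h[0] + 3/8·h[1] + 1/8·h[2]
  h[2] = 1 + 1/4·h[0] + 1/8·h[1] + 3/8·h[2]
Solving the 3×3 linear system over states ≠ 3 gives exactly h = [4, 4, 4, 0] (h[3] = 0 is the target).

h = [4.0000, 4.0000, 4.0000, 0.0000]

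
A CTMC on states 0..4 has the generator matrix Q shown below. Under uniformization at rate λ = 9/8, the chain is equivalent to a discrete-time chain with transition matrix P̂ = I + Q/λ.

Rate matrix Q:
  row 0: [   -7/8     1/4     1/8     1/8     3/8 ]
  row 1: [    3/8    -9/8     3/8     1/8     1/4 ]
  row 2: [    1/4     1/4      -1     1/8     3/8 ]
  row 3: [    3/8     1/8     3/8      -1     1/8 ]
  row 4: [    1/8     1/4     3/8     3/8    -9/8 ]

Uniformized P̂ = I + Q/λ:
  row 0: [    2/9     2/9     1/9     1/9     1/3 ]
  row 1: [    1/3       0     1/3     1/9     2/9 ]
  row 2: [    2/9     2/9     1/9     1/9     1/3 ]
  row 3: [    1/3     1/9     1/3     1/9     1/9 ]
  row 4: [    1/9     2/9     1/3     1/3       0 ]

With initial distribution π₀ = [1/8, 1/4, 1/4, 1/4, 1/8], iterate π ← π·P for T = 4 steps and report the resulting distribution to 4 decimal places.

π = [0.2354, 0.1677, 0.2292, 0.1570, 0.2107]

t=0: π = [0.1250, 0.2500, 0.2500, 0.2500, 0.1250]
t=1: π = [0.2639, 0.1389, 0.2500, 0.1389, 0.2083]
t=2: π = [0.2299, 0.1759, 0.2191, 0.1574, 0.2176]
t=3: π = [0.2351, 0.1656, 0.2335, 0.1595, 0.2063]
t=4: π = [0.2354, 0.1677, 0.2292, 0.1570, 0.2107]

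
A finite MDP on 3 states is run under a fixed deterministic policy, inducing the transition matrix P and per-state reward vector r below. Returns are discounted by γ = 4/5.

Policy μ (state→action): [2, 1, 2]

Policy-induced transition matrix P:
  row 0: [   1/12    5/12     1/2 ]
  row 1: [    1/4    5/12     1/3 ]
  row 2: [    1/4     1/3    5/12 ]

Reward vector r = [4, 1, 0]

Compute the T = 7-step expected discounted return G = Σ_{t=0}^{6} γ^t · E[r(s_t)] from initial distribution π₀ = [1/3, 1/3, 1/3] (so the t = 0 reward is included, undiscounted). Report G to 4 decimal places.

G = 5.2751

t=0: π = [0.3333, 0.3333, 0.3333], E[r] = 1.6667, γ^t·E[r] = 1.666667, running G = 1.666667
t=1: π = [0.1944, 0.3889, 0.4167], E[r] = 1.1667, γ^t·E[r] = 0.933333, running G = 2.600000
t=2: π = [0.2176, 0.3819, 0.4005], E[r] = 1.2523, γ^t·E[r] = 0.801481, running G = 3.401481
t=3: π = [0.2137, 0.3833, 0.4030], E[r] = 1.2382, γ^t·E[r] = 0.633975, running G = 4.035457
t=4: π = [0.2144, 0.3831, 0.4025], E[r] = 1.2406, γ^t·E[r] = 0.508148, running G = 4.543605
t=5: π = [0.2143, 0.3831, 0.4026], E[r] = 1.2402, γ^t·E[r] = 0.406390, running G = 4.949995
t=6: π = [0.2143, 0.3831, 0.4026], E[r] = 1.2403, γ^t·E[r] = 0.325129, running G = 5.275124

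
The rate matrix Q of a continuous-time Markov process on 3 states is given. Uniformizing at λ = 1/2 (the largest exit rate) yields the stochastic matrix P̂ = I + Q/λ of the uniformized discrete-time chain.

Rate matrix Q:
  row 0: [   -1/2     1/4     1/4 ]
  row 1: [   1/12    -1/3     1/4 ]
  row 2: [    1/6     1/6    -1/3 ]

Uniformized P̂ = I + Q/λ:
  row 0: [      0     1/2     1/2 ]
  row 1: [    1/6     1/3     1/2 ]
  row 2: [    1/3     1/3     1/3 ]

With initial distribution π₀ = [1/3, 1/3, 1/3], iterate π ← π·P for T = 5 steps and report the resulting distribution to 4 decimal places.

π = [0.2040, 0.3674, 0.4286]

t=0: π = [0.3333, 0.3333, 0.3333]
t=1: π = [0.1667, 0.3889, 0.4444]
t=2: π = [0.2130, 0.3611, 0.4259]
t=3: π = [0.2022, 0.3688, 0.4290]
t=4: π = [0.2045, 0.3670, 0.4285]
t=5: π = [0.2040, 0.3674, 0.4286]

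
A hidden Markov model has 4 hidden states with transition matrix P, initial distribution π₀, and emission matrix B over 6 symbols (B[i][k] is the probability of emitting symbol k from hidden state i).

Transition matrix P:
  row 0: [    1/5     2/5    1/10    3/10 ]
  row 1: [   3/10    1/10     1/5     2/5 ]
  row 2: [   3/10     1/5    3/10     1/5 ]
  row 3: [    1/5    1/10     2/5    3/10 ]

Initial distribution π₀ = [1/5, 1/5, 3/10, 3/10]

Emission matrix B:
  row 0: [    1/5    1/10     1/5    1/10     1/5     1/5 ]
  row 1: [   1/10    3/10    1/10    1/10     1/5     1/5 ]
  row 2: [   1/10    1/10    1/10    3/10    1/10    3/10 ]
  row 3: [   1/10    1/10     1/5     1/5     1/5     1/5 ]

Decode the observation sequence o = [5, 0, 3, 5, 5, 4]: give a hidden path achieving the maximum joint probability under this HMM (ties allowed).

path = [2, 0, 3, 2, 2, 0]

t=0: δ = [4.000e-02, 4.000e-02, 9.000e-02, 6.000e-02]  (obs o_0=5)
t=1: δ = [5.400e-03, 1.800e-03, 2.700e-03, 1.800e-03]  ψ = [2, 2, 2, 2]  (obs o_1=0)
t=2: δ = [1.080e-04, 2.160e-04, 2.430e-04, 3.240e-04]  ψ = [0, 0, 2, 0]  (obs o_2=3)
t=3: δ = [1.458e-05, 9.720e-06, 3.888e-05, 1.944e-05]  ψ = [2, 2, 3, 3]  (obs o_3=5)
t=4: δ = [2.333e-06, 1.555e-06, 3.499e-06, 1.555e-06]  ψ = [2, 2, 2, 2]  (obs o_4=5)
t=5: δ = [2.100e-07, 1.866e-07, 1.050e-07, 1.400e-07]  ψ = [2, 0, 2, 0]  (obs o_5=4)
backtrack: best end state = 0; path = [2, 0, 3, 2, 2, 0]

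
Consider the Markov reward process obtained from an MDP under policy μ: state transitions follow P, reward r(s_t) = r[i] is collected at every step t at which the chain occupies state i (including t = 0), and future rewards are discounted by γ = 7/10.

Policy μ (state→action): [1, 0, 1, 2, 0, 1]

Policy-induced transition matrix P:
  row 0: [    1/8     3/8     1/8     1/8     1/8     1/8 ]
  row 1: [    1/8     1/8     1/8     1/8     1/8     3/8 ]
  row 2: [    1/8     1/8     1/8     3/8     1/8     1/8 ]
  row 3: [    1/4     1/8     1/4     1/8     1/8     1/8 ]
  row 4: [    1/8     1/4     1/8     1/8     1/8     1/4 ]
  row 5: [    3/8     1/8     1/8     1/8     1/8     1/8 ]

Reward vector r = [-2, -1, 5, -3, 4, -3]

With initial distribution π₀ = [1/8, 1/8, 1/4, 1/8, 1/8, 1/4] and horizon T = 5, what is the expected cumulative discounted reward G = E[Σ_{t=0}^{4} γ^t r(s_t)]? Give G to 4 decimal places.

G = -0.4759

t=0: π = [0.1250, 0.1250, 0.2500, 0.1250, 0.1250, 0.2500], E[r] = 0.2500, γ^t·E[r] = 0.250000, running G = 0.250000
t=1: π = [0.2031, 0.1719, 0.1406, 0.1875, 0.1250, 0.1719], E[r] = -0.4531, γ^t·E[r] = -0.317188, running G = -0.067188
t=2: π = [0.1914, 0.1914, 0.1484, 0.1602, 0.1250, 0.1836], E[r] = -0.3633, γ^t·E[r] = -0.178008, running G = -0.245195
t=3: π = [0.1909, 0.1885, 0.1450, 0.1621, 0.1250, 0.1885], E[r] = -0.3970, γ^t·E[r] = -0.136162, running G = -0.381357
t=4: π = [0.1924, 0.1884, 0.1453, 0.1613, 0.1250, 0.1877], E[r] = -0.3938, γ^t·E[r] = -0.094551, running G = -0.475908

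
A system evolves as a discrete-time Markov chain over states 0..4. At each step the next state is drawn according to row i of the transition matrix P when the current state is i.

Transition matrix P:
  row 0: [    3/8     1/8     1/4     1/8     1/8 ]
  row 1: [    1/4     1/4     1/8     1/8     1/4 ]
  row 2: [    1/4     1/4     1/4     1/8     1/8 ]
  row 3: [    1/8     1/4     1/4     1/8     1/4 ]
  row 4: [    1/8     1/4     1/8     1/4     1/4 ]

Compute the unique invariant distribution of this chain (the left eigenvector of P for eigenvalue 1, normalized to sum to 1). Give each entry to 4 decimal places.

Balance equations π_j = Σ_i π_i·P[i][j]:
  π_0 = 3/8·π_0 + 1/4·π_1 + 1/4·π_2 + 1/8·π_3 + 1/8·π_4
  π_1 = 1/8·π_0 + 1/4·π_1 + 1/4·π_2 + 1/4·π_3 + 1/4·π_4
  π_2 = 1/4·π_0 + 1/8·π_1 + 1/4·π_2 + 1/4·π_3 + 1/8·π_4
  π_3 = 1/8·π_0 + 1/8·π_1 + 1/8·π_2 + 1/8·π_3 + 1/4·π_4
  normalize: π_0 + π_1 + π_2 + π_3 + π_4 = 1
Solving the linear system gives exactly π = [726/3071, 677/3071, 608/3071, 459/3071, 601/3071].

π = [0.2364, 0.2204, 0.1980, 0.1495, 0.1957]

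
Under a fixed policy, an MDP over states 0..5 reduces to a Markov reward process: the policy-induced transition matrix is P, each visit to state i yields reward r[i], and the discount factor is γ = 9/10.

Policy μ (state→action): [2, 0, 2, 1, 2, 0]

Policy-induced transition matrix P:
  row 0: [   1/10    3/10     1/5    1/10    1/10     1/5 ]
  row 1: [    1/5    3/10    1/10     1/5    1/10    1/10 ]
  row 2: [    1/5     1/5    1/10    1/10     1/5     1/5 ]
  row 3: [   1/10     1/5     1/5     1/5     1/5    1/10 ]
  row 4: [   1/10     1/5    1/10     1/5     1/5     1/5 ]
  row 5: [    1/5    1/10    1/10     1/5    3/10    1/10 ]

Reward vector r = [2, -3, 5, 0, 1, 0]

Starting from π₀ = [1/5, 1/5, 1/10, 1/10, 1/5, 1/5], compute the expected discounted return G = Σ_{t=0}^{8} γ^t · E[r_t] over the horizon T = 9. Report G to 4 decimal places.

G = 2.9122

t=0: π = [0.2000, 0.2000, 0.1000, 0.1000, 0.2000, 0.2000], E[r] = 0.5000, γ^t·E[r] = 0.500000, running G = 0.500000
t=1: π = [0.1500, 0.2200, 0.1300, 0.1700, 0.1800, 0.1500], E[r] = 0.4700, γ^t·E[r] = 0.423000, running G = 0.923000
t=2: π = [0.1500, 0.2220, 0.1320, 0.1720, 0.1780, 0.1460], E[r] = 0.4720, γ^t·E[r] = 0.382320, running G = 1.305320
t=3: π = [0.1500, 0.2226, 0.1322, 0.1718, 0.1774, 0.1460], E[r] = 0.4706, γ^t·E[r] = 0.343067, running G = 1.648387
t=4: π = [0.1501, 0.2227, 0.1322, 0.1718, 0.1773, 0.1460], E[r] = 0.4704, γ^t·E[r] = 0.308643, running G = 1.957030
t=5: π = [0.1501, 0.2227, 0.1322, 0.1718, 0.1773, 0.1460], E[r] = 0.4704, γ^t·E[r] = 0.277754, running G = 2.234783
t=6: π = [0.1501, 0.2227, 0.1322, 0.1718, 0.1773, 0.1460], E[r] = 0.4704, γ^t·E[r] = 0.249975, running G = 2.484759
t=7: π = [0.1501, 0.2227, 0.1322, 0.1718, 0.1773, 0.1460], E[r] = 0.4704, γ^t·E[r] = 0.224977, running G = 2.709736
t=8: π = [0.1501, 0.2227, 0.1322, 0.1718, 0.1773, 0.1460], E[r] = 0.4704, γ^t·E[r] = 0.202479, running G = 2.912215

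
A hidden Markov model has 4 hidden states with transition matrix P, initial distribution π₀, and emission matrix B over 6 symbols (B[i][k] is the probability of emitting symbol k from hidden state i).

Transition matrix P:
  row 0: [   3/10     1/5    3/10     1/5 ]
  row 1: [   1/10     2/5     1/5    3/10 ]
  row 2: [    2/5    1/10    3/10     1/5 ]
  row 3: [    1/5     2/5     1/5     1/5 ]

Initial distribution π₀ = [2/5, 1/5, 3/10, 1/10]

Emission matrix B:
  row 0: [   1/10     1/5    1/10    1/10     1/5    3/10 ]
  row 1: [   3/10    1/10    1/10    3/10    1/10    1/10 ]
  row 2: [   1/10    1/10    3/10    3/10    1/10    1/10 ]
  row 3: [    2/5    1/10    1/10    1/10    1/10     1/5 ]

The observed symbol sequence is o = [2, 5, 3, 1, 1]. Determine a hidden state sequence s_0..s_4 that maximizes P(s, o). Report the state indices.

path = [2, 0, 2, 0, 0]

t=0: δ = [4.000e-02, 2.000e-02, 9.000e-02, 1.000e-02]  (obs o_0=2)
t=1: δ = [1.080e-02, 9.000e-04, 2.700e-03, 3.600e-03]  ψ = [2, 2, 2, 2]  (obs o_1=5)
t=2: δ = [3.240e-04, 6.480e-04, 9.720e-04, 2.160e-04]  ψ = [0, 0, 0, 0]  (obs o_2=3)
t=3: δ = [7.776e-05, 2.592e-05, 2.916e-05, 1.944e-05]  ψ = [2, 1, 2, 1]  (obs o_3=1)
t=4: δ = [4.666e-06, 1.555e-06, 2.333e-06, 1.555e-06]  ψ = [0, 0, 0, 0]  (obs o_4=1)
backtrack: best end state = 0; path = [2, 0, 2, 0, 0]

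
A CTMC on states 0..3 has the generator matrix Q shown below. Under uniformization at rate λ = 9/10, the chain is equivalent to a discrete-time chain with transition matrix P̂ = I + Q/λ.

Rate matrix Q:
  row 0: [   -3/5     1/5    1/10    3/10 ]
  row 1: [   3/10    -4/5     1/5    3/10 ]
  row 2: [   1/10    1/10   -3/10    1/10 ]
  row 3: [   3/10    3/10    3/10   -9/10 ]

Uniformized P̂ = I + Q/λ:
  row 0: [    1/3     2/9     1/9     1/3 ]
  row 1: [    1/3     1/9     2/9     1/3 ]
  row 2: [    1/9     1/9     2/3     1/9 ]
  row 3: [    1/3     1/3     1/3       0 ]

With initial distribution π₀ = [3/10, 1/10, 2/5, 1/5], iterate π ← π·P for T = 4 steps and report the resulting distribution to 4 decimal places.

t=0: π = [0.3000, 0.1000, 0.4000, 0.2000]
t=1: π = [0.2444, 0.1889, 0.3889, 0.1778]
t=2: π = [0.2469, 0.1778, 0.3877, 0.1877]
t=3: π = [0.2472, 0.1802, 0.3879, 0.1846]
t=4: π = [0.2471, 0.1796, 0.3877, 0.1856]

π = [0.2471, 0.1796, 0.3877, 0.1856]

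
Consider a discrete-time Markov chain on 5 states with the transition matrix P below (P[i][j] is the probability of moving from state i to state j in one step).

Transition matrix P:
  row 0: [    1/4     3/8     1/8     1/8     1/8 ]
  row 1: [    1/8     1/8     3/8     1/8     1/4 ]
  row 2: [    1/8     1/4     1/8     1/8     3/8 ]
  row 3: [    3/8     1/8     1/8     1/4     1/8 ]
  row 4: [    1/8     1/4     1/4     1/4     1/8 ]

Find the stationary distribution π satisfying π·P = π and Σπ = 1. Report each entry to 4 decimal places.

π = [0.1920, 0.2244, 0.2067, 0.1721, 0.2047]

Balance equations π_j = Σ_i π_i·P[i][j]:
  π_0 = 1/4·π_0 + 1/8·π_1 + 1/8·π_2 + 3/8·π_3 + 1/8·π_4
  π_1 = 3/8·π_0 + 1/8·π_1 + 1/4·π_2 + 1/8·π_3 + 1/4·π_4
  π_2 = 1/8·π_0 + 3/8·π_1 + 1/8·π_2 + 1/8·π_3 + 1/4·π_4
  π_3 = 1/8·π_0 + 1/8·π_1 + 1/8·π_2 + 1/4·π_3 + 1/4·π_4
  normalize: π_0 + π_1 + π_2 + π_3 + π_4 = 1
Solving the linear system gives exactly π = [877/4567, 1025/4567, 944/4567, 786/4567, 935/4567].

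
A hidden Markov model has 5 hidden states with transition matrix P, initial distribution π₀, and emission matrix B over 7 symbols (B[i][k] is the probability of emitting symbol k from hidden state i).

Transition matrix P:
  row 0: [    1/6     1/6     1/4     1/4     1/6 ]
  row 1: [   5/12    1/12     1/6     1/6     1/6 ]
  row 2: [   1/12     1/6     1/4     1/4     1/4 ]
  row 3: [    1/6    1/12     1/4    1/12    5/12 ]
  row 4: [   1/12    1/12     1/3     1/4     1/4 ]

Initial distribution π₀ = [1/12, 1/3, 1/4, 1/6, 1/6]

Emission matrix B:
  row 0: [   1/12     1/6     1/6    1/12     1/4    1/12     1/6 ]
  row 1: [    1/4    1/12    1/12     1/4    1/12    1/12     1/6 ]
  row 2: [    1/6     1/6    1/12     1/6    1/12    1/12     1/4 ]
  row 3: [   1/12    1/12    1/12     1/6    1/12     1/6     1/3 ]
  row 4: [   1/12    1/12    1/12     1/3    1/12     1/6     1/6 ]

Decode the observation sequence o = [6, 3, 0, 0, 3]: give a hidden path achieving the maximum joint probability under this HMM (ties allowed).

path = [3, 4, 2, 2, 4]

t=0: δ = [1.389e-02, 5.556e-02, 6.250e-02, 5.556e-02, 2.778e-02]  (obs o_0=6)
t=1: δ = [1.929e-03, 2.604e-03, 2.604e-03, 2.604e-03, 7.716e-03]  ψ = [1, 2, 2, 2, 3]  (obs o_1=3)
t=2: δ = [9.042e-05, 1.608e-04, 4.287e-04, 1.608e-04, 1.608e-04]  ψ = [1, 4, 4, 4, 4]  (obs o_2=0)
t=3: δ = [5.582e-06, 1.786e-05, 1.786e-05, 8.931e-06, 8.931e-06]  ψ = [1, 2, 2, 2, 2]  (obs o_3=0)
t=4: δ = [6.202e-07, 7.442e-07, 7.442e-07, 7.442e-07, 1.488e-06]  ψ = [1, 2, 2, 2, 2]  (obs o_4=3)
backtrack: best end state = 4; path = [3, 4, 2, 2, 4]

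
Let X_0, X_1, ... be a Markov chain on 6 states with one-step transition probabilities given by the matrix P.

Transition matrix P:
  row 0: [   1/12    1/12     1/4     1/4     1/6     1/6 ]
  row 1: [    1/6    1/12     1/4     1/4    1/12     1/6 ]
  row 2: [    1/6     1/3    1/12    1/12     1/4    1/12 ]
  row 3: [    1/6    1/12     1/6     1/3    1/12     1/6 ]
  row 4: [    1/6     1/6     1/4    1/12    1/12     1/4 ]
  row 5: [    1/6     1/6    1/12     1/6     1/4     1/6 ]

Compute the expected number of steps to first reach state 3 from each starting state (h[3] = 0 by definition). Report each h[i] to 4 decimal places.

h = [5.6718, 5.5970, 6.5014, 0.0000, 6.5697, 6.0748]

First-step conditioning: h[3] = 0; for i ≠ 3, h[i] = 1 + Σ_k P[i][k]·h[k].
  h[0] = 1 + 1/12·h[0] + 1/12·h[1] + 1/4·h[2] + 1/6·h[4] + 1/6·h[5]
  h[1] = 1 + 1/6·h[0] + 1/12·h[1] + 1/4·h[2] + 1/12·h[4] + 1/6·h[5]
  h[2] = 1 + 1/6·h[0] + 1/3·h[1] + 1/12·h[2] + 1/4·h[4] + 1/12·h[5]
  h[4] = 1 + 1/6·h[0] + 1/6·h[1] + 1/4·h[2] + 1/12·h[4] + 1/4·h[5]
  h[5] = 1 + 1/6·h[0] + 1/6·h[1] + 1/12·h[2] + 1/4·h[4] + 1/6·h[5]
Solving the 5×5 linear system over states ≠ 3 gives exactly h = [25926/4571, 25584/4571, 29718/4571, 0, 4290/653, 27768/4571] (h[3] = 0 is the target).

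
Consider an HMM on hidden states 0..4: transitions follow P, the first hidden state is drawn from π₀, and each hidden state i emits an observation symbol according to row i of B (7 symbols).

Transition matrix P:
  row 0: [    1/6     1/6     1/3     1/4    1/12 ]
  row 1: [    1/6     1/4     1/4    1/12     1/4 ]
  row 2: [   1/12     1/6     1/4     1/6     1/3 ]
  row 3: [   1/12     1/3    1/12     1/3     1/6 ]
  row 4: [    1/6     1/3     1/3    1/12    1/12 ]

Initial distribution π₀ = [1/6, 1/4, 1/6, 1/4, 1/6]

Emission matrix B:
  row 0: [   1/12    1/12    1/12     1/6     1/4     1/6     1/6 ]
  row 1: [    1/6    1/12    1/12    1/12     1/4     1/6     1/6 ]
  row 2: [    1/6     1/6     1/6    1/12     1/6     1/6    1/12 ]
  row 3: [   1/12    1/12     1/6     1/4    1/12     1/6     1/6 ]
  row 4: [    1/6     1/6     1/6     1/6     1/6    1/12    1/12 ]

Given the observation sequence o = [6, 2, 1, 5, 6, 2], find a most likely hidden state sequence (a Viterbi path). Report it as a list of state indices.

path = [3, 3, 3, 3, 3, 3]

t=0: δ = [2.778e-02, 4.167e-02, 1.389e-02, 4.167e-02, 1.389e-02]  (obs o_0=6)
t=1: δ = [5.787e-04, 1.157e-03, 1.736e-03, 2.315e-03, 1.736e-03]  ψ = [1, 3, 1, 3, 1]  (obs o_1=2)
t=2: δ = [2.411e-05, 6.430e-05, 9.645e-05, 6.430e-05, 9.645e-05]  ψ = [4, 3, 4, 3, 2]  (obs o_2=1)
t=3: δ = [2.679e-06, 5.358e-06, 5.358e-06, 3.572e-06, 2.679e-06]  ψ = [4, 4, 4, 3, 2]  (obs o_3=5)
t=4: δ = [1.488e-07, 2.233e-07, 1.116e-07, 1.985e-07, 1.488e-07]  ψ = [1, 1, 1, 3, 2]  (obs o_4=6)
t=5: δ = [3.101e-09, 5.513e-09, 9.303e-09, 1.103e-08, 9.303e-09]  ψ = [1, 3, 1, 3, 1]  (obs o_5=2)
backtrack: best end state = 3; path = [3, 3, 3, 3, 3, 3]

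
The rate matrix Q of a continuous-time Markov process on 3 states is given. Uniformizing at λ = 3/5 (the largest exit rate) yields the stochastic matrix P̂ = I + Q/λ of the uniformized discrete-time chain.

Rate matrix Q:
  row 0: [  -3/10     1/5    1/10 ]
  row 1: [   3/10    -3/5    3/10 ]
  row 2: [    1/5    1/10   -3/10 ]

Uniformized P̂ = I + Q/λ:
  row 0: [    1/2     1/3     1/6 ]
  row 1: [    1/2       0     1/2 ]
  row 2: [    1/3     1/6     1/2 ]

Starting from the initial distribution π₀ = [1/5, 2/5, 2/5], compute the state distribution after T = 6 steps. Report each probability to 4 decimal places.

π = [0.4411, 0.2059, 0.3529]

t=0: π = [0.2000, 0.4000, 0.4000]
t=1: π = [0.4333, 0.1333, 0.4333]
t=2: π = [0.4278, 0.2167, 0.3556]
t=3: π = [0.4407, 0.2019, 0.3574]
t=4: π = [0.4404, 0.2065, 0.3531]
t=5: π = [0.4412, 0.2057, 0.3532]
t=6: π = [0.4411, 0.2059, 0.3529]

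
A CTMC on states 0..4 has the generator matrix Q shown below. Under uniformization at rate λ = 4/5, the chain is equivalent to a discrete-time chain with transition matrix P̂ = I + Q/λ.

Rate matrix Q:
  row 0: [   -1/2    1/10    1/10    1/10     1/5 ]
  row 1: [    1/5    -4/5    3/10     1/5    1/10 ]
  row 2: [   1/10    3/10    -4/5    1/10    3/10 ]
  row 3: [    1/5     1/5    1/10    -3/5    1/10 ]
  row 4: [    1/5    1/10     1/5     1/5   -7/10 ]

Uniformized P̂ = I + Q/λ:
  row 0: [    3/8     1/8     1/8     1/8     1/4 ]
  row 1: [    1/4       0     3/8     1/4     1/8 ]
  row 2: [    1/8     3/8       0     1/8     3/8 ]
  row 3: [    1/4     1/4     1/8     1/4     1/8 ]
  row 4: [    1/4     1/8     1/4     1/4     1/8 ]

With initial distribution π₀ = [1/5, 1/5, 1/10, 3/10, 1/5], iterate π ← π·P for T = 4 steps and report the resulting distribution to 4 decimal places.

t=0: π = [0.2000, 0.2000, 0.1000, 0.3000, 0.2000]
t=1: π = [0.2625, 0.1625, 0.1875, 0.2125, 0.1750]
t=2: π = [0.2594, 0.1781, 0.1641, 0.1938, 0.2047]
t=3: π = [0.2619, 0.1680, 0.1746, 0.1971, 0.1984]
t=4: π = [0.2609, 0.1723, 0.1700, 0.1954, 0.2014]

π = [0.2609, 0.1723, 0.1700, 0.1954, 0.2014]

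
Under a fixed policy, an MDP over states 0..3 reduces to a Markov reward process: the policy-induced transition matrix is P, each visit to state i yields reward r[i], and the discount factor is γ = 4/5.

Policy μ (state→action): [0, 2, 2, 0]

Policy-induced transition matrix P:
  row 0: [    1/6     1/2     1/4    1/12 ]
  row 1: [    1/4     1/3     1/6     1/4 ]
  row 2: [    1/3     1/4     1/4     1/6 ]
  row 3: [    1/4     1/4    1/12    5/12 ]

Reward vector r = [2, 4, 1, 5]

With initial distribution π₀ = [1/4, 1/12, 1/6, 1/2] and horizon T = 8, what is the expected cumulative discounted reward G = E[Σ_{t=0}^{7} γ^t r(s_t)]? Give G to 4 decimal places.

G = 13.7166

t=0: π = [0.2500, 0.0833, 0.1667, 0.5000], E[r] = 3.5000, γ^t·E[r] = 3.500000, running G = 3.500000
t=1: π = [0.2431, 0.3194, 0.1597, 0.2778], E[r] = 3.3125, γ^t·E[r] = 2.650000, running G = 6.150000
t=2: π = [0.2431, 0.3374, 0.1771, 0.2425], E[r] = 3.2251, γ^t·E[r] = 2.064074, running G = 8.214074
t=3: π = [0.2445, 0.3389, 0.1815, 0.2351], E[r] = 3.2017, γ^t·E[r] = 1.639284, running G = 9.853358
t=4: π = [0.2447, 0.3394, 0.1826, 0.2333], E[r] = 3.1961, γ^t·E[r] = 1.309129, running G = 11.162487
t=5: π = [0.2448, 0.3395, 0.1828, 0.2329], E[r] = 3.1947, γ^t·E[r] = 1.046854, running G = 12.209341
t=6: π = [0.2448, 0.3395, 0.1829, 0.2328], E[r] = 3.1944, γ^t·E[r] = 0.837396, running G = 13.046737
t=7: π = [0.2448, 0.3395, 0.1829, 0.2327], E[r] = 3.1943, γ^t·E[r] = 0.669900, running G = 13.716637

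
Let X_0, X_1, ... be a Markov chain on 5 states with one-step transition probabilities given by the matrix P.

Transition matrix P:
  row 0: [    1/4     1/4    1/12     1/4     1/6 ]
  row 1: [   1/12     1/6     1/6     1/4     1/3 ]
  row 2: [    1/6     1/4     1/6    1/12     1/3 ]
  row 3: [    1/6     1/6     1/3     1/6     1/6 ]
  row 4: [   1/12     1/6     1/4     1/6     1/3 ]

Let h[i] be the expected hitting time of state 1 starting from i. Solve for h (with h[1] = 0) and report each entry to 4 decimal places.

h = [4.6531, 0.0000, 4.6660, 5.0140, 5.0849]

First-step conditioning: h[1] = 0; for i ≠ 1, h[i] = 1 + Σ_k P[i][k]·h[k].
  h[0] = 1 + 1/4·h[0] + 1/12·h[2] + 1/4·h[3] + 1/6·h[4]
  h[2] = 1 + 1/6·h[0] + 1/6·h[2] + 1/12·h[3] + 1/3·h[4]
  h[3] = 1 + 1/6·h[0] + 1/3·h[2] + 1/6·h[3] + 1/6·h[4]
  h[4] = 1 + 1/12·h[0] + 1/4·h[2] + 1/6·h[3] + 1/3·h[4]
Solving the 4×4 linear system over states ≠ 1 gives exactly h = [228/49, 0, 4344/931, 4668/931, 4734/931] (h[1] = 0 is the target).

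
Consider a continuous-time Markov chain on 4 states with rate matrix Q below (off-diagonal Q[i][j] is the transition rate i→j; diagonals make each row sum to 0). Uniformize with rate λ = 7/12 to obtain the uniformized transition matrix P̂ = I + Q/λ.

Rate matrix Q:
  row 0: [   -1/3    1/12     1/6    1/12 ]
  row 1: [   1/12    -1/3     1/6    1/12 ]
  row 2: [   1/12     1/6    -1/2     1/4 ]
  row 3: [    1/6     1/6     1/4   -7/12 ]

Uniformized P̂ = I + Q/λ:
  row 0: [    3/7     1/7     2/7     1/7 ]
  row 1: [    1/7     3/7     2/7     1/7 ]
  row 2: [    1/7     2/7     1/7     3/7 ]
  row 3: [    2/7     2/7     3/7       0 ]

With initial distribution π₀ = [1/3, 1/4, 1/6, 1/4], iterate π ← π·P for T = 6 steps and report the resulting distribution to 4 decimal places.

t=0: π = [0.3333, 0.2500, 0.1667, 0.2500]
t=1: π = [0.2738, 0.2738, 0.2976, 0.1548]
t=2: π = [0.2432, 0.2857, 0.2653, 0.2058]
t=3: π = [0.2417, 0.2918, 0.2772, 0.1893]
t=4: π = [0.2390, 0.2929, 0.2732, 0.1950]
t=5: π = [0.2390, 0.2934, 0.2746, 0.1930]
t=6: π = [0.2387, 0.2935, 0.2741, 0.1937]

π = [0.2387, 0.2935, 0.2741, 0.1937]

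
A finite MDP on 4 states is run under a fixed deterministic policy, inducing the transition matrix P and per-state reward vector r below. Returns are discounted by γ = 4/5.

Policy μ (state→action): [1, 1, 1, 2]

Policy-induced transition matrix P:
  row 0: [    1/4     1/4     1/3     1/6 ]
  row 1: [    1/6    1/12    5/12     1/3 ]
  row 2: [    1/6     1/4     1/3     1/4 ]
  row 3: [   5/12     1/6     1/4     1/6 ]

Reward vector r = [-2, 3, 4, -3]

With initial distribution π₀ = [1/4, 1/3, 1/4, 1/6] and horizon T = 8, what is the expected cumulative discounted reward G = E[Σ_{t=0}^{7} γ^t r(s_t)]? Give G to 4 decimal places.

t=0: π = [0.2500, 0.3333, 0.2500, 0.1667], E[r] = 1.0000, γ^t·E[r] = 1.000000, running G = 1.000000
t=1: π = [0.2292, 0.1806, 0.3472, 0.2431], E[r] = 0.7431, γ^t·E[r] = 0.594444, running G = 1.594444
t=2: π = [0.2465, 0.1997, 0.3281, 0.2257], E[r] = 0.7413, γ^t·E[r] = 0.474444, running G = 2.068889
t=3: π = [0.2436, 0.1979, 0.3312, 0.2273], E[r] = 0.7493, γ^t·E[r] = 0.383630, running G = 2.452519
t=4: π = [0.2438, 0.1981, 0.3309, 0.2272], E[r] = 0.7484, γ^t·E[r] = 0.306558, running G = 2.759077
t=5: π = [0.2438, 0.1981, 0.3309, 0.2273], E[r] = 0.7484, γ^t·E[r] = 0.245239, running G = 3.004316
t=6: π = [0.2438, 0.1981, 0.3309, 0.2273], E[r] = 0.7484, γ^t·E[r] = 0.196193, running G = 3.200509
t=7: π = [0.2438, 0.1981, 0.3309, 0.2273], E[r] = 0.7484, γ^t·E[r] = 0.156955, running G = 3.357464

G = 3.3575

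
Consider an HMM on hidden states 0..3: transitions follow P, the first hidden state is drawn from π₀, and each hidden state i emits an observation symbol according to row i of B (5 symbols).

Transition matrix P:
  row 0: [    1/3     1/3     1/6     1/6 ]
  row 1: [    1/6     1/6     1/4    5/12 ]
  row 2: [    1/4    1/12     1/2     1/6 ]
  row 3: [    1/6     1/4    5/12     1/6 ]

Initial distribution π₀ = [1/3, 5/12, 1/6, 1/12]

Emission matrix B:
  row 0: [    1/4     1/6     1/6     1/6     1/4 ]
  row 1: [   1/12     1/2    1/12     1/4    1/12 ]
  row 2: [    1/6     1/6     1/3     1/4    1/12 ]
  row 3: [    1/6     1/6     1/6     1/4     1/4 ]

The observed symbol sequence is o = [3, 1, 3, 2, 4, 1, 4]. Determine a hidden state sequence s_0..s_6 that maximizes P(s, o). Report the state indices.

t=0: δ = [5.556e-02, 1.042e-01, 4.167e-02, 2.083e-02]  (obs o_0=3)
t=1: δ = [3.086e-03, 9.259e-03, 4.340e-03, 7.234e-03]  ψ = [0, 0, 1, 1]  (obs o_1=1)
t=2: δ = [2.572e-04, 4.521e-04, 7.535e-04, 9.645e-04]  ψ = [1, 3, 3, 1]  (obs o_2=3)
t=3: δ = [3.140e-05, 2.009e-05, 1.340e-04, 3.140e-05]  ψ = [2, 3, 3, 1]  (obs o_3=2)
t=4: δ = [8.372e-06, 9.303e-07, 5.582e-06, 5.582e-06]  ψ = [2, 2, 2, 2]  (obs o_4=4)
t=5: δ = [4.651e-07, 1.395e-06, 4.651e-07, 2.326e-07]  ψ = [0, 0, 2, 0]  (obs o_5=1)
t=6: δ = [5.814e-08, 1.938e-08, 2.907e-08, 1.454e-07]  ψ = [1, 1, 1, 1]  (obs o_6=4)
backtrack: best end state = 3; path = [0, 1, 3, 2, 0, 1, 3]

path = [0, 1, 3, 2, 0, 1, 3]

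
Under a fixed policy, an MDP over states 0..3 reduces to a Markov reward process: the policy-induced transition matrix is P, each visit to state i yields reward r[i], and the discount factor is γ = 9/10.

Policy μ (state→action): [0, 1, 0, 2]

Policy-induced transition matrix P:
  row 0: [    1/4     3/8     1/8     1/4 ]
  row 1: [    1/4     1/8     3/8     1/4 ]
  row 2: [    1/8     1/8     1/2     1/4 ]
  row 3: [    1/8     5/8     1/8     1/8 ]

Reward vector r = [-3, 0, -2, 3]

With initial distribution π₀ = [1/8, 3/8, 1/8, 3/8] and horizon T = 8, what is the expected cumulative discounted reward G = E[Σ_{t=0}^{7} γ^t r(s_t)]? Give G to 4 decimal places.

G = -1.8721

t=0: π = [0.1250, 0.3750, 0.1250, 0.3750], E[r] = 0.5000, γ^t·E[r] = 0.500000, running G = 0.500000
t=1: π = [0.1875, 0.3438, 0.2656, 0.2031], E[r] = -0.4844, γ^t·E[r] = -0.435938, running G = 0.064063
t=2: π = [0.1914, 0.2734, 0.3105, 0.2246], E[r] = -0.5215, γ^t·E[r] = -0.422402, running G = -0.358340
t=3: π = [0.1831, 0.2852, 0.3098, 0.2219], E[r] = -0.5032, γ^t·E[r] = -0.366814, running G = -0.725154
t=4: π = [0.1835, 0.2817, 0.3125, 0.2223], E[r] = -0.5088, γ^t·E[r] = -0.333796, running G = -1.058950
t=5: π = [0.1832, 0.2820, 0.3126, 0.2222], E[r] = -0.5080, γ^t·E[r] = -0.299996, running G = -1.358946
t=6: π = [0.1831, 0.2819, 0.3127, 0.2222], E[r] = -0.5082, γ^t·E[r] = -0.270097, running G = -1.629043
t=7: π = [0.1831, 0.2819, 0.3127, 0.2222], E[r] = -0.5082, γ^t·E[r] = -0.243082, running G = -1.872125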